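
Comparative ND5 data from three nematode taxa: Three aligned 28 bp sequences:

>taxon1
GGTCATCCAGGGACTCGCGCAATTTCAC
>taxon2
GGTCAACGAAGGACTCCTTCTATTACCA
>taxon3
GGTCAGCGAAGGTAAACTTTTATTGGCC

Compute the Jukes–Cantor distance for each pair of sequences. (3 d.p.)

taxon1–taxon2: 10/28 sites differ → p ≈ 0.357143, d = −0.75 ln(1 − 0.476191) = 0.484971 ≈ 0.485.
taxon1–taxon3: 15/28 sites differ → p ≈ 0.535714, d = −0.75 ln(1 − 0.714285) = 0.939570 ≈ 0.940.
taxon2–taxon3: 9/28 sites differ → p ≈ 0.321429, d = −0.75 ln(1 − 0.428572) = 0.419713 ≈ 0.420.

d(taxon1,taxon2) = 0.485, d(taxon1,taxon3) = 0.940, d(taxon2,taxon3) = 0.420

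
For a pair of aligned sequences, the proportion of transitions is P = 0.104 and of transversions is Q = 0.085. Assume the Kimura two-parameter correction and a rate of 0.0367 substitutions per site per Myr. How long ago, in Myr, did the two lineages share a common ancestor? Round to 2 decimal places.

Under the Kimura two-parameter model, d = −½ ln(1 − 2P − Q) − ¼ ln(1 − 2Q).
1 − 2P − Q = 0.707, giving −½ ln(0.707) = 0.173362.
1 − 2Q = 0.83, giving −¼ ln(0.83) = 0.046582.
d = 0.173362 + 0.046582 = 0.219944.
Under a molecular clock d = 2μt, so t = d/(2μ) = 0.219944 / (2 × 0.0367) = 3.00 Myr.

3.00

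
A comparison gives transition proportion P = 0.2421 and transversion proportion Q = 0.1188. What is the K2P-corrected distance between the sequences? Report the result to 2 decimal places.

0.53

Under the Kimura two-parameter model, d = −½ ln(1 − 2P − Q) − ¼ ln(1 − 2Q).
1 − 2P − Q = 0.397, giving −½ ln(0.397) = 0.461909.
1 − 2Q = 0.7624, giving −¼ ln(0.7624) = 0.067821.
d = 0.461909 + 0.067821 = 0.529730.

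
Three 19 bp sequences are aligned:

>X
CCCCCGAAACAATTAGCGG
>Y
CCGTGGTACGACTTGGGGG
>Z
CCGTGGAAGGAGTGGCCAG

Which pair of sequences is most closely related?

X–Y: 9/19 differ, p = 0.474, d = 0.749.
X–Z: 10/19 differ, p = 0.526, d = 0.907.
Y–Z: 7/19 differ, p = 0.368, d = 0.507.
The smallest distance is between Y and Z.

Y and Z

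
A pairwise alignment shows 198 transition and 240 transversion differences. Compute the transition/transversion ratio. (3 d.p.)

R = 198/240 = 0.825.

0.825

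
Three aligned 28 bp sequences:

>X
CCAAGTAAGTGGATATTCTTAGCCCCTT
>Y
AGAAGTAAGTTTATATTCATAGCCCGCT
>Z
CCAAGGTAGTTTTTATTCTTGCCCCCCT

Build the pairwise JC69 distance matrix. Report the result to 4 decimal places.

X–Y: 7/28 sites differ → p = 0.25, d = −0.75 ln(1 − 0.333333) = 0.304098 ≈ 0.3041.
X–Z: 8/28 sites differ → p ≈ 0.285714, d = −0.75 ln(1 − 0.380952) = 0.359679 ≈ 0.3597.
Y–Z: 9/28 sites differ → p ≈ 0.321429, d = −0.75 ln(1 − 0.428572) = 0.419713 ≈ 0.4197.

d(X,Y) = 0.3041, d(X,Z) = 0.3597, d(Y,Z) = 0.4197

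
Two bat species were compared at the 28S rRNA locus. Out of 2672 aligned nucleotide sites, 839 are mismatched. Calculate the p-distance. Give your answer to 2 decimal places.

0.31

p = 839/2672 = 0.313997… ≈ 0.31 (to 2 d.p.).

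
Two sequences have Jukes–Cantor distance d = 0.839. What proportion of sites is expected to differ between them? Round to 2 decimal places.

p = (3/4)(1 − e^(−4d/3)) = 0.75 × (1 − e^(-1.118667)) = 0.75 × (1 − 0.326715) = 0.504964.

0.50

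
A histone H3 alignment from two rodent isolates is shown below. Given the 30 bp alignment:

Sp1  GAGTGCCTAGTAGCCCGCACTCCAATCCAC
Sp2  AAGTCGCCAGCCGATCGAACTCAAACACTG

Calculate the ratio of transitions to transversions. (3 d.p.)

Transitions are A↔G and C↔T; transversions are all other mismatches.
Transitions: 5. Transversions: 9.
R = 5/9 = 0.555555… ≈ 0.556 (to 3 d.p.).

0.556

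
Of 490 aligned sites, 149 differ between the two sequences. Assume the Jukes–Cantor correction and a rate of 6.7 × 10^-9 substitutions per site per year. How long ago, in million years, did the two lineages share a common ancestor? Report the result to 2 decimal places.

29.10

p = 149/490 ≈ 0.304082.
d = −(3/4) ln(1 − 4p/3) = −0.75 ln(1 − 0.405443) = −0.75 ln(0.594557)
  = −0.75 × (-0.519939) = 0.389954 substitutions/site.
Under a molecular clock d = 2μt, so t = d/(2μ) = 0.389954 / (2 × 6.7 × 10^-9) = 29.10 million years.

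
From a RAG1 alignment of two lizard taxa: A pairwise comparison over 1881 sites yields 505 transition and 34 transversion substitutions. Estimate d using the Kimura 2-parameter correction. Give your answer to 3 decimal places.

P = 505/1881 ≈ 0.268474 and Q = 34/1881 ≈ 0.018075.
Under the Kimura two-parameter model, d = −½ ln(1 − 2P − Q) − ¼ ln(1 − 2Q).
1 − 2P − Q = 0.444977, giving −½ ln(0.444977) = 0.404866.
1 − 2Q = 0.96385, giving −¼ ln(0.96385) = 0.009205.
d = 0.404866 + 0.009205 = 0.414071.

0.414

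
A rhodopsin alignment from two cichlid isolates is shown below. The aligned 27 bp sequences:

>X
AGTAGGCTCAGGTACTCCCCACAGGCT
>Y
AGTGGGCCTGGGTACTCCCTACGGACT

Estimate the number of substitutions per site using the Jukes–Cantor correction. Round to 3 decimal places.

The sequences differ at 7 of 27 sites (4, 8, 9, 10, 20, 23, 25), so p = 7/27 ≈ 0.259259.
d = −(3/4) ln(1 − 4p/3) = −0.75 ln(1 − 0.345679) = −0.75 ln(0.654321)
  = −0.75 × (-0.424157) = 0.318118 substitutions/site.

0.318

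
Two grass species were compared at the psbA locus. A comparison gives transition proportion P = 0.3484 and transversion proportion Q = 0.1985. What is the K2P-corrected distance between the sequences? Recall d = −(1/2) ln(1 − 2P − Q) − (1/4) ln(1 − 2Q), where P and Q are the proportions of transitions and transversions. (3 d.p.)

1.255

Under the Kimura two-parameter model, d = −½ ln(1 − 2P − Q) − ¼ ln(1 − 2Q).
1 − 2P − Q = 0.1047, giving −½ ln(0.1047) = 1.128328.
1 − 2Q = 0.603, giving −¼ ln(0.603) = 0.126460.
d = 1.128328 + 0.126460 = 1.254788.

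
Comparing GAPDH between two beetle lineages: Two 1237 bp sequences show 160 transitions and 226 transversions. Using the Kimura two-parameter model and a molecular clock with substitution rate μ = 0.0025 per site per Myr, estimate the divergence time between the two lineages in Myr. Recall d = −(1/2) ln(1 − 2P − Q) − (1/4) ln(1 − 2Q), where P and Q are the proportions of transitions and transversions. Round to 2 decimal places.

P = 160/1237 ≈ 0.129345 and Q = 226/1237 ≈ 0.1827.
Under the Kimura two-parameter model, d = −½ ln(1 − 2P − Q) − ¼ ln(1 − 2Q).
1 − 2P − Q = 0.55861, giving −½ ln(0.55861) = 0.291152.
1 − 2Q = 0.6346, giving −¼ ln(0.6346) = 0.113690.
d = 0.291152 + 0.113690 = 0.404842.
Under a molecular clock d = 2μt, so t = d/(2μ) = 0.404842 / (2 × 0.0025) = 80.97 Myr.

80.97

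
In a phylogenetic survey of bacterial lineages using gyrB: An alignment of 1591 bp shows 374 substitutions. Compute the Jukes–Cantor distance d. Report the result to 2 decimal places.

0.28

p = 374/1591 ≈ 0.235072.
d = −(3/4) ln(1 − 4p/3) = −0.75 ln(1 − 0.313429) = −0.75 ln(0.686571)
  = −0.75 × (-0.376046) = 0.282035 substitutions/site.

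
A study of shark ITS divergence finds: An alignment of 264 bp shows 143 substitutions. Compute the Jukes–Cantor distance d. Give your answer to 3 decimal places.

p = 143/264 ≈ 0.541667.
d = −(3/4) ln(1 − 4p/3) = −0.75 ln(1 − 0.722223) = −0.75 ln(0.277777)
  = −0.75 × (-1.280937) = 0.960703 substitutions/site.

0.961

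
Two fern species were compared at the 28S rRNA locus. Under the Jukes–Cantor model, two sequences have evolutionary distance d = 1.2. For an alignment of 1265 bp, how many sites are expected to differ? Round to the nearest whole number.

757

Invert JC69: p = (3/4)(1 − e^(−4d/3)) = 0.75 × (1 − e^(-1.6)) = 0.75 × (1 − 0.201897) = 0.598577.
Expected differing sites = pL ≈ 0.598577 × 1265 = 757.199905 ≈ 757.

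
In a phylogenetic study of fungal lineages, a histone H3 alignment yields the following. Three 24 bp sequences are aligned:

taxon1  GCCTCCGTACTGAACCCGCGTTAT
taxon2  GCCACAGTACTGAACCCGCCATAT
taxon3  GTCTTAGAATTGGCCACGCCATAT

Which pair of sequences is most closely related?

taxon1 and taxon2

taxon1–taxon2: 4/24 differ, p = 0.167, d = 0.188.
taxon1–taxon3: 10/24 differ, p = 0.417, d = 0.608.
taxon2–taxon3: 8/24 differ, p = 0.333, d = 0.441.
The smallest distance is between taxon1 and taxon2.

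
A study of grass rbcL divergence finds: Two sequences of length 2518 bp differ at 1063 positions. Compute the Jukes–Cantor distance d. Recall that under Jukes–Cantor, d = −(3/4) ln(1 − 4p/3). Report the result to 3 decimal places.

0.621

p = 1063/2518 ≈ 0.42216.
d = −(3/4) ln(1 − 4p/3) = −0.75 ln(1 − 0.56288) = −0.75 ln(0.43712)
  = −0.75 × (-0.827548) = 0.620661 substitutions/site.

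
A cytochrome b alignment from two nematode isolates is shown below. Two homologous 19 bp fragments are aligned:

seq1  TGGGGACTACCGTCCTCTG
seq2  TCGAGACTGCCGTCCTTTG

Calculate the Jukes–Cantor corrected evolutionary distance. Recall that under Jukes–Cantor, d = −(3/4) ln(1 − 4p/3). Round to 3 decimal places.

0.247

The sequences differ at 4 of 19 sites (2, 4, 9, 17), so p = 4/19 ≈ 0.210526.
d = −(3/4) ln(1 − 4p/3) = −0.75 ln(1 − 0.280701) = −0.75 ln(0.719299)
  = −0.75 × (-0.329478) = 0.247109 substitutions/site.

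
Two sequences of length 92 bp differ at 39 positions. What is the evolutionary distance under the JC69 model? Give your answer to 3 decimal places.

p = 39/92 ≈ 0.423913.
d = −(3/4) ln(1 − 4p/3) = −0.75 ln(1 − 0.565217) = −0.75 ln(0.434783)
  = −0.75 × (-0.832908) = 0.624681 substitutions/site.

0.625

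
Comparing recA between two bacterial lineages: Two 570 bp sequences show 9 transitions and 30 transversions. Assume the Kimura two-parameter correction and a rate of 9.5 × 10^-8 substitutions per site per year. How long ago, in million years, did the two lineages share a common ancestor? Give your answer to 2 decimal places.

P = 9/570 ≈ 0.015789 and Q = 30/570 ≈ 0.052632.
Under the Kimura two-parameter model, d = −½ ln(1 − 2P − Q) − ¼ ln(1 − 2Q).
1 − 2P − Q = 0.91579, giving −½ ln(0.91579) = 0.043984.
1 − 2Q = 0.894736, giving −¼ ln(0.894736) = 0.027807.
d = 0.043984 + 0.027807 = 0.071791.
Under a molecular clock d = 2μt, so t = d/(2μ) = 0.071791 / (2 × 9.5 × 10^-8) = 0.38 million years.

0.38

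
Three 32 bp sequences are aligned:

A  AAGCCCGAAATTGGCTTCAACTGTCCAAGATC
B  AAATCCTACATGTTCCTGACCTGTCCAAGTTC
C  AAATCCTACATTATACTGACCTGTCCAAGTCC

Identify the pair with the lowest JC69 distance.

B and C

A–B: 11/32 differ, p = 0.344, d = 0.460.
A–C: 12/32 differ, p = 0.375, d = 0.520.
B–C: 4/32 differ, p = 0.125, d = 0.137.
The smallest distance is between B and C.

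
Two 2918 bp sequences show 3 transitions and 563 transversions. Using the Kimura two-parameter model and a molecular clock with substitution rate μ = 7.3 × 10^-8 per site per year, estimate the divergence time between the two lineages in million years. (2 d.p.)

1.58

P = 3/2918 ≈ 0.001028 and Q = 563/2918 ≈ 0.19294.
Under the Kimura two-parameter model, d = −½ ln(1 − 2P − Q) − ¼ ln(1 − 2Q).
1 − 2P − Q = 0.805004, giving −½ ln(0.805004) = 0.108454.
1 − 2Q = 0.61412, giving −¼ ln(0.61412) = 0.121891.
d = 0.108454 + 0.121891 = 0.230345.
Under a molecular clock d = 2μt, so t = d/(2μ) = 0.230345 / (2 × 7.3 × 10^-8) = 1.58 million years.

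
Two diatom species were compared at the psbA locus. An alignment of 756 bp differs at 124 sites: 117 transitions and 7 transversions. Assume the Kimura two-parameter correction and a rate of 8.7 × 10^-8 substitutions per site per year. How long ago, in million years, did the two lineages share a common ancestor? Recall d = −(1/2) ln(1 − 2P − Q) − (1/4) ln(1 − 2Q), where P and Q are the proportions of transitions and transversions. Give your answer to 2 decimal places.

1.13

P = 117/756 ≈ 0.154762 and Q = 7/756 ≈ 0.009259.
Under the Kimura two-parameter model, d = −½ ln(1 − 2P − Q) − ¼ ln(1 − 2Q).
1 − 2P − Q = 0.681217, giving −½ ln(0.681217) = 0.191937.
1 − 2Q = 0.981482, giving −¼ ln(0.981482) = 0.004673.
d = 0.191937 + 0.004673 = 0.196610.
Under a molecular clock d = 2μt, so t = d/(2μ) = 0.196610 / (2 × 8.7 × 10^-8) = 1.13 million years.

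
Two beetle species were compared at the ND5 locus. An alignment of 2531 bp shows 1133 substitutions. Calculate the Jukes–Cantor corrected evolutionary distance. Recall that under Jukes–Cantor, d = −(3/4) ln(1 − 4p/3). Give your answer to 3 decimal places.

p = 1133/2531 ≈ 0.447649.
d = −(3/4) ln(1 − 4p/3) = −0.75 ln(1 − 0.596865) = −0.75 ln(0.403135)
  = −0.75 × (-0.908484) = 0.681363 substitutions/site.

0.681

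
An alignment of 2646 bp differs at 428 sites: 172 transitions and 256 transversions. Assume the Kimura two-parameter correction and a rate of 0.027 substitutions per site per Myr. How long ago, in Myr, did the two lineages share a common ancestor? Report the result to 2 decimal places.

3.38

P = 172/2646 ≈ 0.065004 and Q = 256/2646 ≈ 0.09675.
Under the Kimura two-parameter model, d = −½ ln(1 − 2P − Q) − ¼ ln(1 − 2Q).
1 − 2P − Q = 0.773242, giving −½ ln(0.773242) = 0.128582.
1 − 2Q = 0.8065, giving −¼ ln(0.8065) = 0.053763.
d = 0.128582 + 0.053763 = 0.182345.
Under a molecular clock d = 2μt, so t = d/(2μ) = 0.182345 / (2 × 0.027) = 3.38 Myr.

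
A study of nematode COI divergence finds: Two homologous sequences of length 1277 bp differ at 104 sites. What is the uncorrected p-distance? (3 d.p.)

0.081

p = 104/1277 = 0.081440… ≈ 0.081 (to 3 d.p.).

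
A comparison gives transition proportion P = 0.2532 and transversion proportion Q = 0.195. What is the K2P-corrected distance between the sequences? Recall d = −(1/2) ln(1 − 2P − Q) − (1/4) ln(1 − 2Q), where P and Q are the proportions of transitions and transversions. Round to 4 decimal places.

0.7279

Under the Kimura two-parameter model, d = −½ ln(1 − 2P − Q) − ¼ ln(1 − 2Q).
1 − 2P − Q = 0.2986, giving −½ ln(0.2986) = 0.604325.
1 − 2Q = 0.61, giving −¼ ln(0.61) = 0.123574.
d = 0.604325 + 0.123574 = 0.727899.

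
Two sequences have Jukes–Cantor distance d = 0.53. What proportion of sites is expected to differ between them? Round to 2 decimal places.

0.38

p = (3/4)(1 − e^(−4d/3)) = 0.75 × (1 − e^(-0.706667)) = 0.75 × (1 − 0.493286) = 0.380036.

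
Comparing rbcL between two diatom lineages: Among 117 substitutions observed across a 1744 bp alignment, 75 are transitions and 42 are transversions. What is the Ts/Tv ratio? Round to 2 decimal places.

1.79

R = 75/42 = 1.785714… ≈ 1.79 (to 2 d.p.).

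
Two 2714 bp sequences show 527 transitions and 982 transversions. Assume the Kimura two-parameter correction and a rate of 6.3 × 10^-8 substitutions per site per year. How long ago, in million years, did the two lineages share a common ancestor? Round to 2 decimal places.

8.06

P = 527/2714 ≈ 0.194178 and Q = 982/2714 ≈ 0.361828.
Under the Kimura two-parameter model, d = −½ ln(1 − 2P − Q) − ¼ ln(1 − 2Q).
1 − 2P − Q = 0.249816, giving −½ ln(0.249816) = 0.693515.
1 − 2Q = 0.276344, giving −¼ ln(0.276344) = 0.321527.
d = 0.693515 + 0.321527 = 1.015042.
Under a molecular clock d = 2μt, so t = d/(2μ) = 1.015042 / (2 × 6.3 × 10^-8) = 8.06 million years.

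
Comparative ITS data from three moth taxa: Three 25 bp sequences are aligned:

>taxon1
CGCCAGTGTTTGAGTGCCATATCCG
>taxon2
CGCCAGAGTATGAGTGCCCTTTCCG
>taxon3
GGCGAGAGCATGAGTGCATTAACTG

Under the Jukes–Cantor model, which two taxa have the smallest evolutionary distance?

taxon1–taxon2: 4/25 differ, p = 0.160, d = 0.180.
taxon1–taxon3: 9/25 differ, p = 0.360, d = 0.490.
taxon2–taxon3: 8/25 differ, p = 0.320, d = 0.417.
The smallest distance is between taxon1 and taxon2.

taxon1 and taxon2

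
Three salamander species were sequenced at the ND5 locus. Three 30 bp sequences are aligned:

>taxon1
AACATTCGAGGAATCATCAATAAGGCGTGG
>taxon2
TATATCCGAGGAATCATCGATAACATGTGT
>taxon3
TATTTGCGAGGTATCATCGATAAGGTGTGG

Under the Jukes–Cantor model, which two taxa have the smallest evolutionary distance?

taxon1–taxon2: 8/30 differ, p = 0.267, d = 0.330.
taxon1–taxon3: 7/30 differ, p = 0.233, d = 0.280.
taxon2–taxon3: 6/30 differ, p = 0.200, d = 0.233.
The smallest distance is between taxon2 and taxon3.

taxon2 and taxon3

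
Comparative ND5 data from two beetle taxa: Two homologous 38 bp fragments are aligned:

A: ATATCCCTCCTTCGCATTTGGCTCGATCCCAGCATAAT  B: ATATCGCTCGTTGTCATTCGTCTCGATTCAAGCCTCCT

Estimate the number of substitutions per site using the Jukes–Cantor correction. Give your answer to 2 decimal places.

The sequences differ at 11 of 38 sites, so p = 11/38 ≈ 0.289474.
d = −(3/4) ln(1 − 4p/3) = −0.75 ln(1 − 0.385965) = −0.75 ln(0.614035)
  = −0.75 × (-0.487703) = 0.365777 substitutions/site.

0.37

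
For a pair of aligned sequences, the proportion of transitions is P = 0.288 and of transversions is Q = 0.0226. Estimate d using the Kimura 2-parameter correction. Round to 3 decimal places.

0.468

Under the Kimura two-parameter model, d = −½ ln(1 − 2P − Q) − ¼ ln(1 − 2Q).
1 − 2P − Q = 0.4014, giving −½ ln(0.4014) = 0.456398.
1 − 2Q = 0.9548, giving −¼ ln(0.9548) = 0.011563.
d = 0.456398 + 0.011563 = 0.467961.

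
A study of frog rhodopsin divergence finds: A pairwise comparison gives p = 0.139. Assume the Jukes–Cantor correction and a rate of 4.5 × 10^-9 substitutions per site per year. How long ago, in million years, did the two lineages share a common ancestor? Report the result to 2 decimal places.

d = −(3/4) ln(1 − 4p/3) = −0.75 ln(1 − 0.185333) = −0.75 ln(0.814667)
  = −0.75 × (-0.204976) = 0.153732 substitutions/site.
Under a molecular clock d = 2μt, so t = d/(2μ) = 0.153732 / (2 × 4.5 × 10^-9) = 17.08 million years.

17.08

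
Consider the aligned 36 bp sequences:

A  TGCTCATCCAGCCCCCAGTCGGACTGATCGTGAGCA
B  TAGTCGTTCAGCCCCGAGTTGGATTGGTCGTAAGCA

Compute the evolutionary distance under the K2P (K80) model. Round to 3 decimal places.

Of 36 sites, 7 differences are transitions and 2 are transversions, so P = 7/36 ≈ 0.194444 and Q = 2/36 ≈ 0.055556.
Under the Kimura two-parameter model, d = −½ ln(1 − 2P − Q) − ¼ ln(1 − 2Q).
1 − 2P − Q = 0.555556, giving −½ ln(0.555556) = 0.293893.
1 − 2Q = 0.888888, giving −¼ ln(0.888888) = 0.029446.
d = 0.293893 + 0.029446 = 0.323339.

0.323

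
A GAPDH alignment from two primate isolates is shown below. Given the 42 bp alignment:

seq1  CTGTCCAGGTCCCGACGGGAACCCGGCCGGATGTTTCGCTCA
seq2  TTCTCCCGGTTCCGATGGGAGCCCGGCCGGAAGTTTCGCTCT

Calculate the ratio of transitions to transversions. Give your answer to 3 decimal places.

1.000

Transitions are A↔G and C↔T; transversions are all other mismatches.
Transitions: 4. Transversions: 4.
R = 4/4 = 1.000.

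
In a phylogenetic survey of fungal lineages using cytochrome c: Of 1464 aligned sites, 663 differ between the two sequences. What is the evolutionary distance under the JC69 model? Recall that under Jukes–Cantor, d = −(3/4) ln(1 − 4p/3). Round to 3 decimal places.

0.694

p = 663/1464 ≈ 0.452869.
d = −(3/4) ln(1 − 4p/3) = −0.75 ln(1 − 0.603825) = −0.75 ln(0.396175)
  = −0.75 × (-0.925899) = 0.694424 substitutions/site.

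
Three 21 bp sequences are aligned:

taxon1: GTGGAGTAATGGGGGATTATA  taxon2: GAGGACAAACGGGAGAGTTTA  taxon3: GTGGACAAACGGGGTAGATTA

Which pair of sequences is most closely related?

taxon1–taxon2: 7/21 differ, p = 0.333, d = 0.441.
taxon1–taxon3: 7/21 differ, p = 0.333, d = 0.441.
taxon2–taxon3: 4/21 differ, p = 0.190, d = 0.220.
The smallest distance is between taxon2 and taxon3.

taxon2 and taxon3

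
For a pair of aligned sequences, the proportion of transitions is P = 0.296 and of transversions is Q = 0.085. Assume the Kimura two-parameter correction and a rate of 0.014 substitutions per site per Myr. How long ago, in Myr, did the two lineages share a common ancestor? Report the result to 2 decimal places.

Under the Kimura two-parameter model, d = −½ ln(1 − 2P − Q) − ¼ ln(1 − 2Q).
1 − 2P − Q = 0.323, giving −½ ln(0.323) = 0.565051.
1 − 2Q = 0.83, giving −¼ ln(0.83) = 0.046582.
d = 0.565051 + 0.046582 = 0.611633.
Under a molecular clock d = 2μt, so t = d/(2μ) = 0.611633 / (2 × 0.014) = 21.84 Myr.

21.84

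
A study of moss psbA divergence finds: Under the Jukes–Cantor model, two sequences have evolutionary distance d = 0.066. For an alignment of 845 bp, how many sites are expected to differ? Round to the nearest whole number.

53

Invert JC69: p = (3/4)(1 − e^(−4d/3)) = 0.75 × (1 − e^(-0.088)) = 0.75 × (1 − 0.915761) = 0.063179.
Expected differing sites = pL ≈ 0.063179 × 845 = 53.386255 ≈ 53.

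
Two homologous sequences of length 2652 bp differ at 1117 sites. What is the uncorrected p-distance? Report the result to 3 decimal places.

p = 1117/2652 = 0.421191… ≈ 0.421 (to 3 d.p.).

0.421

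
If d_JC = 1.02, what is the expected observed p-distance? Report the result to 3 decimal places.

p = (3/4)(1 − e^(−4d/3)) = 0.75 × (1 − e^(-1.36)) = 0.75 × (1 − 0.256661) = 0.557504.

0.558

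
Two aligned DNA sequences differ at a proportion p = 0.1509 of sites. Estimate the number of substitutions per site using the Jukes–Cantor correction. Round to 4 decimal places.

d = −(3/4) ln(1 − 4p/3) = −0.75 ln(1 − 0.2012) = −0.75 ln(0.7988)
  = −0.75 × (-0.224645) = 0.168484 substitutions/site.

0.1685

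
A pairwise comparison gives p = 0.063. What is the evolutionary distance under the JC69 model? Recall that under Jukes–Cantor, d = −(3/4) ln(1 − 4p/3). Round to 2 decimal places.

d = −(3/4) ln(1 − 4p/3) = −0.75 ln(1 − 0.084) = −0.75 ln(0.916)
  = −0.75 × (-0.087739) = 0.065804 substitutions/site.

0.07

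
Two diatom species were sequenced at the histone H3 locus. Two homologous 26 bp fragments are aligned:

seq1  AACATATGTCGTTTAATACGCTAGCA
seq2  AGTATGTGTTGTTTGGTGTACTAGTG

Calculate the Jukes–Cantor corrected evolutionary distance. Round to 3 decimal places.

The sequences differ at 11 of 26 sites, so p = 11/26 ≈ 0.423077.
d = −(3/4) ln(1 − 4p/3) = −0.75 ln(1 − 0.564103) = −0.75 ln(0.435897)
  = −0.75 × (-0.830349) = 0.622762 substitutions/site.

0.623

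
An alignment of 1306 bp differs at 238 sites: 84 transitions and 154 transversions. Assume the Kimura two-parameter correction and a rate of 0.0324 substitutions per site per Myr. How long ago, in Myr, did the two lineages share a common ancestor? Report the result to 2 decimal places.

3.22

P = 84/1306 ≈ 0.064319 and Q = 154/1306 ≈ 0.117917.
Under the Kimura two-parameter model, d = −½ ln(1 − 2P − Q) − ¼ ln(1 − 2Q).
1 − 2P − Q = 0.753445, giving −½ ln(0.753445) = 0.141550.
1 − 2Q = 0.764166, giving −¼ ln(0.764166) = 0.067243.
d = 0.141550 + 0.067243 = 0.208793.
Under a molecular clock d = 2μt, so t = d/(2μ) = 0.208793 / (2 × 0.0324) = 3.22 Myr.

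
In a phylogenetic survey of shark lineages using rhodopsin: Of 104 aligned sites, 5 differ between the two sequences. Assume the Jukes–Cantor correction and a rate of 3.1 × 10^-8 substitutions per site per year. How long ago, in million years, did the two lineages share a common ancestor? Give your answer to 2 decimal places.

0.80

p = 5/104 ≈ 0.048077.
d = −(3/4) ln(1 − 4p/3) = −0.75 ln(1 − 0.064103) = −0.75 ln(0.935897)
  = −0.75 × (-0.066250) = 0.049688 substitutions/site.
Under a molecular clock d = 2μt, so t = d/(2μ) = 0.049688 / (2 × 3.1 × 10^-8) = 0.80 million years.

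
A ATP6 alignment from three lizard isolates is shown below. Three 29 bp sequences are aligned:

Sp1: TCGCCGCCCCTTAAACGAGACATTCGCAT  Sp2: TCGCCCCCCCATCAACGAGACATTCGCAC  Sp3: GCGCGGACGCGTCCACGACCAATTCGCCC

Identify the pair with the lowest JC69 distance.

Sp1 and Sp2

Sp1–Sp2: 4/29 differ, p = 0.138, d = 0.152.
Sp1–Sp3: 12/29 differ, p = 0.414, d = 0.602.
Sp2–Sp3: 11/29 differ, p = 0.379, d = 0.529.
The smallest distance is between Sp1 and Sp2.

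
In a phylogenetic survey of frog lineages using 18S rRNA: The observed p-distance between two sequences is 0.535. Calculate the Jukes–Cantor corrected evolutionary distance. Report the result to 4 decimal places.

d = −(3/4) ln(1 − 4p/3) = −0.75 ln(1 − 0.713333) = −0.75 ln(0.286667)
  = −0.75 × (-1.249434) = 0.937076 substitutions/site.

0.9371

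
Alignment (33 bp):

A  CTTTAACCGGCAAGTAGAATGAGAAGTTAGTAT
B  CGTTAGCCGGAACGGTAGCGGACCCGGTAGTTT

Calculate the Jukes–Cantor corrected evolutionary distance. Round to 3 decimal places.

The sequences differ at 15 of 33 sites, so p = 15/33 ≈ 0.454545.
d = −(3/4) ln(1 − 4p/3) = −0.75 ln(1 − 0.60606) = −0.75 ln(0.39394)
  = −0.75 × (-0.931557) = 0.698668 substitutions/site.

0.699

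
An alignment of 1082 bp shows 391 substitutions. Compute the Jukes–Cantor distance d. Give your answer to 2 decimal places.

0.49

p = 391/1082 ≈ 0.361368.
d = −(3/4) ln(1 − 4p/3) = −0.75 ln(1 − 0.481824) = −0.75 ln(0.518176)
  = −0.75 × (-0.657440) = 0.493080 substitutions/site.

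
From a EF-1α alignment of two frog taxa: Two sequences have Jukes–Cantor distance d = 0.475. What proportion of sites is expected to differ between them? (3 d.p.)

p = (3/4)(1 − e^(−4d/3)) = 0.75 × (1 − e^(-0.633333)) = 0.75 × (1 − 0.530820) = 0.351885.

0.352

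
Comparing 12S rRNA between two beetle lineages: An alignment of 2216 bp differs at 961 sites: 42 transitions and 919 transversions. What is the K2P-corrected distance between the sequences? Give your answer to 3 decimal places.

P = 42/2216 ≈ 0.018953 and Q = 919/2216 ≈ 0.414711.
Under the Kimura two-parameter model, d = −½ ln(1 − 2P − Q) − ¼ ln(1 − 2Q).
1 − 2P − Q = 0.547383, giving −½ ln(0.547383) = 0.301303.
1 − 2Q = 0.170578, giving −¼ ln(0.170578) = 0.442141.
d = 0.301303 + 0.442141 = 0.743444.

0.743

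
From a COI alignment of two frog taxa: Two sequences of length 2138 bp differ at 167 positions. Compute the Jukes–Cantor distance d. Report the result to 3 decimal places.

p = 167/2138 ≈ 0.07811.
d = −(3/4) ln(1 − 4p/3) = −0.75 ln(1 − 0.104147) = −0.75 ln(0.895853)
  = −0.75 × (-0.109979) = 0.082484 substitutions/site.

0.082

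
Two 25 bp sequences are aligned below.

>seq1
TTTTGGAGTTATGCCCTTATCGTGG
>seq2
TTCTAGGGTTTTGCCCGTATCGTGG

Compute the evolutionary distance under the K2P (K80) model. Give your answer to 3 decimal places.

0.236

Of 25 sites, 3 differences are transitions and 2 are transversions, so P = 3/25 = 0.12 and Q = 2/25 = 0.08.
Under the Kimura two-parameter model, d = −½ ln(1 − 2P − Q) − ¼ ln(1 − 2Q).
1 − 2P − Q = 0.68, giving −½ ln(0.68) = 0.192831.
1 − 2Q = 0.84, giving −¼ ln(0.84) = 0.043588.
d = 0.192831 + 0.043588 = 0.236419.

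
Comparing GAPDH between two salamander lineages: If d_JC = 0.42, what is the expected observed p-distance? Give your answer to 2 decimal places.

p = (3/4)(1 − e^(−4d/3)) = 0.75 × (1 − e^(-0.56)) = 0.75 × (1 − 0.571209) = 0.321593.

0.32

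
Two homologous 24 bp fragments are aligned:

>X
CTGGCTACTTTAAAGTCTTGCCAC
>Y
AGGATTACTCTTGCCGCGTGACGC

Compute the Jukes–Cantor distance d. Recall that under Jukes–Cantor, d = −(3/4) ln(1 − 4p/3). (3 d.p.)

0.961

The sequences differ at 13 of 24 sites, so p = 13/24 ≈ 0.541667.
d = −(3/4) ln(1 − 4p/3) = −0.75 ln(1 − 0.722223) = −0.75 ln(0.277777)
  = −0.75 × (-1.280937) = 0.960703 substitutions/site.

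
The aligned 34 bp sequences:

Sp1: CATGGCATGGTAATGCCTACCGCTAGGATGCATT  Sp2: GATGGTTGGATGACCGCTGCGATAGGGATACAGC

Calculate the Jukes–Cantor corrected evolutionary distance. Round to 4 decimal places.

The sequences differ at 18 of 34 sites, so p = 18/34 ≈ 0.529412.
d = −(3/4) ln(1 − 4p/3) = −0.75 ln(1 − 0.705883) = −0.75 ln(0.294117)
  = −0.75 × (-1.223778) = 0.917834 substitutions/site.

0.9178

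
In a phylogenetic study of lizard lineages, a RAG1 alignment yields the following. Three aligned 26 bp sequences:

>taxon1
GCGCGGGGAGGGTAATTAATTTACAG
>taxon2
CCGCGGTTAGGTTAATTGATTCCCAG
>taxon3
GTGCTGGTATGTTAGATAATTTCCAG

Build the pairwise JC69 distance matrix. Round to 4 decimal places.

taxon1–taxon2: 7/26 sites differ → p ≈ 0.269231, d = −0.75 ln(1 − 0.358975) = 0.333515 ≈ 0.3335.
taxon1–taxon3: 8/26 sites differ → p ≈ 0.307692, d = −0.75 ln(1 − 0.410256) = 0.396050 ≈ 0.3961.
taxon2–taxon3: 9/26 sites differ → p ≈ 0.346154, d = −0.75 ln(1 − 0.461539) = 0.464280 ≈ 0.4643.

d(taxon1,taxon2) = 0.3335, d(taxon1,taxon3) = 0.3961, d(taxon2,taxon3) = 0.4643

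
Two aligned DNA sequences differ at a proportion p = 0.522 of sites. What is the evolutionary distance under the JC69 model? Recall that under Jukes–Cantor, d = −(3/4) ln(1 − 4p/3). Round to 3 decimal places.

0.893

d = −(3/4) ln(1 − 4p/3) = −0.75 ln(1 − 0.696) = −0.75 ln(0.304)
  = −0.75 × (-1.190728) = 0.893046 substitutions/site.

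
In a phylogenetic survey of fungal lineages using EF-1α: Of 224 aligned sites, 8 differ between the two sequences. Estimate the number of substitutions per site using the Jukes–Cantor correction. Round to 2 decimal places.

p = 8/224 ≈ 0.035714.
d = −(3/4) ln(1 − 4p/3) = −0.75 ln(1 − 0.047619) = −0.75 ln(0.952381)
  = −0.75 × (-0.048790) = 0.036593 substitutions/site.

0.04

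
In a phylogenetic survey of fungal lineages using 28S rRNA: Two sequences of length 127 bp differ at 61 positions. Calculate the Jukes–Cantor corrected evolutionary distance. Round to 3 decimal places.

p = 61/127 ≈ 0.480315.
d = −(3/4) ln(1 − 4p/3) = −0.75 ln(1 − 0.64042) = −0.75 ln(0.35958)
  = −0.75 × (-1.022819) = 0.767114 substitutions/site.

0.767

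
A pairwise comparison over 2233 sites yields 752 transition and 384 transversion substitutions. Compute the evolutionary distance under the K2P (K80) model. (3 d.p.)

1.039

P = 752/2233 ≈ 0.336767 and Q = 384/2233 ≈ 0.171966.
Under the Kimura two-parameter model, d = −½ ln(1 − 2P − Q) − ¼ ln(1 − 2Q).
1 − 2P − Q = 0.1545, giving −½ ln(0.1545) = 0.933781.
1 − 2Q = 0.656068, giving −¼ ln(0.656068) = 0.105373.
d = 0.933781 + 0.105373 = 1.039154.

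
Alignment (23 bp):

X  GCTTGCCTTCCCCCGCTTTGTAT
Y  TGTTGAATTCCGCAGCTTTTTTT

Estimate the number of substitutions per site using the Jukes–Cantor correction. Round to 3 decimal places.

The sequences differ at 8 of 23 sites (1, 2, 6, 7, 12, 14, 20, 22), so p = 8/23 ≈ 0.347826.
d = −(3/4) ln(1 − 4p/3) = −0.75 ln(1 − 0.463768) = −0.75 ln(0.536232)
  = −0.75 × (-0.623188) = 0.467391 substitutions/site.

0.467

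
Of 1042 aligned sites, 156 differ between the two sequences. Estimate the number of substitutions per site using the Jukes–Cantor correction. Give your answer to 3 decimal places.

p = 156/1042 ≈ 0.149712.
d = −(3/4) ln(1 − 4p/3) = −0.75 ln(1 − 0.199616) = −0.75 ln(0.800384)
  = −0.75 × (-0.222664) = 0.166998 substitutions/site.

0.167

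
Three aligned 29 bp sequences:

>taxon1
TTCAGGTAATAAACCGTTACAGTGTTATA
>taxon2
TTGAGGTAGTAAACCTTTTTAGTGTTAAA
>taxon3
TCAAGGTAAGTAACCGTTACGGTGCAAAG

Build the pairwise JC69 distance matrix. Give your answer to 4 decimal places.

taxon1–taxon2: 6/29 sites differ → p ≈ 0.206897, d = −0.75 ln(1 − 0.275863) = 0.242081 ≈ 0.2421.
taxon1–taxon3: 9/29 sites differ → p ≈ 0.310345, d = −0.75 ln(1 − 0.413793) = 0.400562 ≈ 0.4006.
taxon2–taxon3: 12/29 sites differ → p ≈ 0.413793, d = −0.75 ln(1 − 0.551724) = 0.601760 ≈ 0.6018.

d(taxon1,taxon2) = 0.2421, d(taxon1,taxon3) = 0.4006, d(taxon2,taxon3) = 0.6018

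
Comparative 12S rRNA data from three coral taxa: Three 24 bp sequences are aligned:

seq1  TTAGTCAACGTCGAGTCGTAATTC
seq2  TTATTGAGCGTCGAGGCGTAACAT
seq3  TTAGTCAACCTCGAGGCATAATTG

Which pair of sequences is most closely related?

seq1 and seq3

seq1–seq2: 7/24 differ, p = 0.292, d = 0.369.
seq1–seq3: 4/24 differ, p = 0.167, d = 0.188.
seq2–seq3: 8/24 differ, p = 0.333, d = 0.441.
The smallest distance is between seq1 and seq3.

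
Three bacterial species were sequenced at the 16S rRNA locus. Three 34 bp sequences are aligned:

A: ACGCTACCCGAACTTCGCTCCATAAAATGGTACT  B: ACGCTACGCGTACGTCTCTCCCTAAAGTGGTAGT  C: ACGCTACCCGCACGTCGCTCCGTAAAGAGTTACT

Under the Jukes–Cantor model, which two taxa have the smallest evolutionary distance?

A–B: 7/34 differ, p = 0.206, d = 0.241.
A–C: 6/34 differ, p = 0.176, d = 0.201.
B–C: 7/34 differ, p = 0.206, d = 0.241.
The smallest distance is between A and C.

A and C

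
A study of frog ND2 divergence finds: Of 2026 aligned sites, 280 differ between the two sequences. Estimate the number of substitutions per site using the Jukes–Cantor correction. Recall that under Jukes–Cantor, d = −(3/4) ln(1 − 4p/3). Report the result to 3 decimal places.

p = 280/2026 ≈ 0.138203.
d = −(3/4) ln(1 − 4p/3) = −0.75 ln(1 − 0.184271) = −0.75 ln(0.815729)
  = −0.75 × (-0.203673) = 0.152755 substitutions/site.

0.153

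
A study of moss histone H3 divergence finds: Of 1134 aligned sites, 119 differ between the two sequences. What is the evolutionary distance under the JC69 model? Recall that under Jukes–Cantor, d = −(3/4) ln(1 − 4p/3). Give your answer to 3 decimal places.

p = 119/1134 ≈ 0.104938.
d = −(3/4) ln(1 − 4p/3) = −0.75 ln(1 − 0.139917) = −0.75 ln(0.860083)
  = −0.75 × (-0.150726) = 0.113045 substitutions/site.

0.113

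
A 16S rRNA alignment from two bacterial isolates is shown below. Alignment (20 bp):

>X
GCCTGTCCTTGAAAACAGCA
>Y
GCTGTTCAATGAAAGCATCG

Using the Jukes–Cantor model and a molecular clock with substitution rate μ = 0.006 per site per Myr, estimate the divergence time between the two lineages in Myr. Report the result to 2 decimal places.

47.63

The sequences differ at 8 of 20 sites (3, 4, 5, 8, 9, 15, 18, 20), so p = 8/20 = 0.4.
d = −(3/4) ln(1 − 4p/3) = −0.75 ln(1 − 0.533333) = −0.75 ln(0.466667)
  = −0.75 × (-0.762139) = 0.571604 substitutions/site.
Under a molecular clock d = 2μt, so t = d/(2μ) = 0.571604 / (2 × 0.006) = 47.63 Myr.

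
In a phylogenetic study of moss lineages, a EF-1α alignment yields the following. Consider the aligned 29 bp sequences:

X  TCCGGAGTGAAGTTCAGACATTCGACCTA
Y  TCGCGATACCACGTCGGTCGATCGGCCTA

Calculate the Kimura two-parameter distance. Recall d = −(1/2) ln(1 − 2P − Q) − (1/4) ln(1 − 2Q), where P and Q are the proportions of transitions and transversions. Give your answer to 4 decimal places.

0.6937

Of 29 sites, 3 differences are transitions and 10 are transversions, so P = 3/29 ≈ 0.103448 and Q = 10/29 ≈ 0.344828.
Under the Kimura two-parameter model, d = −½ ln(1 − 2P − Q) − ¼ ln(1 − 2Q).
1 − 2P − Q = 0.448276, giving −½ ln(0.448276) = 0.401173.
1 − 2Q = 0.310344, giving −¼ ln(0.310344) = 0.292518.
d = 0.401173 + 0.292518 = 0.693691.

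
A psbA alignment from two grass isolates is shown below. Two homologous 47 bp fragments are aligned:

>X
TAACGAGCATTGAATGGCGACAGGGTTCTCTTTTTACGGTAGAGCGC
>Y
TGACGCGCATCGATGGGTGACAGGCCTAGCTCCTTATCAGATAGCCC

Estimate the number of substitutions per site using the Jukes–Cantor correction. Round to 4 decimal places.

The sequences differ at 18 of 47 sites, so p = 18/47 ≈ 0.382979.
d = −(3/4) ln(1 − 4p/3) = −0.75 ln(1 − 0.510639) = −0.75 ln(0.489361)
  = −0.75 × (-0.714655) = 0.535991 substitutions/site.

0.5360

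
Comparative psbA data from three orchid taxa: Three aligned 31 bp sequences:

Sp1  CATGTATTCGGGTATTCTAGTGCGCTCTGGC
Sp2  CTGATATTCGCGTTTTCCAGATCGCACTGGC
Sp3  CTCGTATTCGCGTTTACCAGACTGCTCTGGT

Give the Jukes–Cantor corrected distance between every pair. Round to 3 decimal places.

d(Sp1,Sp2) = 0.367, d(Sp1,Sp3) = 0.422, d(Sp2,Sp3) = 0.269

Sp1–Sp2: 9/31 sites differ → p ≈ 0.290323, d = −0.75 ln(1 − 0.387097) = 0.367161 ≈ 0.367.
Sp1–Sp3: 10/31 sites differ → p ≈ 0.322581, d = −0.75 ln(1 − 0.430108) = 0.421731 ≈ 0.422.
Sp2–Sp3: 7/31 sites differ → p ≈ 0.225806, d = −0.75 ln(1 − 0.301075) = 0.268659 ≈ 0.269.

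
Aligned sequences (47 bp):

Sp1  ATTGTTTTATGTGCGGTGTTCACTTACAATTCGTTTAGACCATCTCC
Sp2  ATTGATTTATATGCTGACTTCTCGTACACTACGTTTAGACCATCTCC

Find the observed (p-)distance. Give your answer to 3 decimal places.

0.191

The sequences differ at 9 of 47 positions (sites 5, 11, 15, 17, 18, 22, 24, 29, 31).
p = 9/47 = 0.191489… ≈ 0.191 (to 3 d.p.).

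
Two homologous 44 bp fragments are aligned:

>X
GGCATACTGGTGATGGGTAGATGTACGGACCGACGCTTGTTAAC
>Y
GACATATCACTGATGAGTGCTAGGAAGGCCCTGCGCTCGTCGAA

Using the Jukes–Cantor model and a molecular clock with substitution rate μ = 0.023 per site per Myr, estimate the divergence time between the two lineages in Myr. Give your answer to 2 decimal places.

13.98

The sequences differ at 19 of 44 sites, so p = 19/44 ≈ 0.431818.
d = −(3/4) ln(1 − 4p/3) = −0.75 ln(1 − 0.575757) = −0.75 ln(0.424243)
  = −0.75 × (-0.857449) = 0.643087 substitutions/site.
Under a molecular clock d = 2μt, so t = d/(2μ) = 0.643087 / (2 × 0.023) = 13.98 Myr.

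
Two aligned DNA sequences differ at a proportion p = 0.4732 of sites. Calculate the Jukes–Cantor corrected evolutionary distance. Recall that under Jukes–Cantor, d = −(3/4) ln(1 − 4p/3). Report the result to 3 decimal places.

0.748

d = −(3/4) ln(1 − 4p/3) = −0.75 ln(1 − 0.630933) = −0.75 ln(0.369067)
  = −0.75 × (-0.996777) = 0.747583 substitutions/site.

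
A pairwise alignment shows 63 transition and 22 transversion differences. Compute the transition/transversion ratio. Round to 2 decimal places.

2.86

R = 63/22 = 2.863636… ≈ 2.86 (to 2 d.p.).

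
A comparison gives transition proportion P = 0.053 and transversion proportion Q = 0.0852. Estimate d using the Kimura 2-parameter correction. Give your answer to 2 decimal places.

0.15

Under the Kimura two-parameter model, d = −½ ln(1 − 2P − Q) − ¼ ln(1 − 2Q).
1 − 2P − Q = 0.8088, giving −½ ln(0.8088) = 0.106102.
1 − 2Q = 0.8296, giving −¼ ln(0.8296) = 0.046703.
d = 0.106102 + 0.046703 = 0.152805.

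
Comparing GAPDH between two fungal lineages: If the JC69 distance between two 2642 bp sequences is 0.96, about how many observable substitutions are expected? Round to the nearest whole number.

Invert JC69: p = (3/4)(1 − e^(−4d/3)) = 0.75 × (1 − e^(-1.28)) = 0.75 × (1 − 0.278037) = 0.541472.
Expected differing sites = pL ≈ 0.541472 × 2642 = 1430.569024 ≈ 1431.

1431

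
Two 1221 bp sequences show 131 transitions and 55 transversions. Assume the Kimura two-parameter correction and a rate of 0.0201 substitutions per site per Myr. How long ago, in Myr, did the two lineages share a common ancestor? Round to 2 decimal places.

P = 131/1221 ≈ 0.107289 and Q = 55/1221 ≈ 0.045045.
Under the Kimura two-parameter model, d = −½ ln(1 − 2P − Q) − ¼ ln(1 − 2Q).
1 − 2P − Q = 0.740377, giving −½ ln(0.740377) = 0.150298.
1 − 2Q = 0.90991, giving −¼ ln(0.90991) = 0.023602.
d = 0.150298 + 0.023602 = 0.173900.
Under a molecular clock d = 2μt, so t = d/(2μ) = 0.173900 / (2 × 0.0201) = 4.33 Myr.

4.33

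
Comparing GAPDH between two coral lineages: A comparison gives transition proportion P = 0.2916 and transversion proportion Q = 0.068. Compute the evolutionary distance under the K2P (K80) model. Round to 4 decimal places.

Under the Kimura two-parameter model, d = −½ ln(1 − 2P − Q) − ¼ ln(1 − 2Q).
1 − 2P − Q = 0.3488, giving −½ ln(0.3488) = 0.526628.
1 − 2Q = 0.864, giving −¼ ln(0.864) = 0.036546.
d = 0.526628 + 0.036546 = 0.563174.

0.5632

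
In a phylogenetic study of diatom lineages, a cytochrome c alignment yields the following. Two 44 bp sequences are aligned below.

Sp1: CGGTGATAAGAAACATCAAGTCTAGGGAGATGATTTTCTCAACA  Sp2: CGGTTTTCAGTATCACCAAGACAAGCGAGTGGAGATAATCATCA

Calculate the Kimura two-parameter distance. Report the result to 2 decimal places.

0.53

Of 44 sites, 1 differences are transitions and 15 are transversions, so P = 1/44 ≈ 0.022727 and Q = 15/44 ≈ 0.340909.
Under the Kimura two-parameter model, d = −½ ln(1 − 2P − Q) − ¼ ln(1 − 2Q).
1 − 2P − Q = 0.613637, giving −½ ln(0.613637) = 0.244176.
1 − 2Q = 0.318182, giving −¼ ln(0.318182) = 0.286283.
d = 0.244176 + 0.286283 = 0.530459.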